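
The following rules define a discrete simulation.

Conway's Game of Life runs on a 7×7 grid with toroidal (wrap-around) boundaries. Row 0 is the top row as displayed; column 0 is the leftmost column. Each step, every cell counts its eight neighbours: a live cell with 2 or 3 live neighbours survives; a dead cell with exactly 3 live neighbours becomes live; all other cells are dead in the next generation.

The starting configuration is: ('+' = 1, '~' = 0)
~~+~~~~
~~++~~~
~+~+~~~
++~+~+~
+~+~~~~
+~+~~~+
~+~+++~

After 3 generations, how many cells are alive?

18

0) ~~+~~~~
~~++~~~
~+~+~~~
++~+~+~
+~+~~~~
+~+~~~+
~+~+++~
1) ~+~~~~~
~+~+~~~
++~+~~~
+~~++~+
~~++~~~
+~+~+++
++~++++
2) ~+~+~++
~+~~~~~
~+~+~~+
+~~~+~+
~~+~~~~
~~~~~~~
~~~+~~~
3) +~~~+~~
~+~~+++
~++~~++
++++~++
~~~~~~~
~~~~~~~
~~+~+~~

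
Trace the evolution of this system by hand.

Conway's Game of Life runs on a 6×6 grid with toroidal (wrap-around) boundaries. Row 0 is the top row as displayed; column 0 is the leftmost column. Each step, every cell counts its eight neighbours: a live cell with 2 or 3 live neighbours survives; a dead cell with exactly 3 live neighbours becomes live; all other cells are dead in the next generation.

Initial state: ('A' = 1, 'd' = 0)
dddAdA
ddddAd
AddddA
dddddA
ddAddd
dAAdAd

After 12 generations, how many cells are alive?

4

[0] dddAdA
ddddAd
AddddA
dddddA
ddAddd
dAAdAd
[1] ddAAdA
AdddAd
AdddAA
AddddA
dAAAdd
dAAdAd
[2] AdAddA
AAdddd
dAddAd
ddAAdd
dddAAA
AdddAd
[3] dddddd
ddAddd
AAdAdd
ddAddA
ddAddA
AAdddd
[4] dAdddd
dAAddd
AAdAdd
ddAAAA
ddAddA
AAdddd
[5] dddddd
dddddd
AddddA
dddddA
ddAddA
AAAddd
[6] dAdddd
dddddd
AddddA
ddddAA
ddAddA
AAAddd
[7] AAAddd
Addddd
AdddAA
ddddAd
ddAAAA
AdAddd
[8] AdAddA
dddddd
AdddAd
Addddd
dAAdAA
AdddAd
[9] AAdddA
AAdddd
dddddA
AddAAd
dAdAAd
ddAdAd
[10] ddAddA
dAdddd
dAddAA
AdAAdd
dAdddd
ddAdAd
[11] dAAAdd
dAAdAA
dAdAAA
AdAAAA
dAdddd
dAAAdd
[12] dddddd
dddddA
dddddd
dddddd
dddddA
AddAdd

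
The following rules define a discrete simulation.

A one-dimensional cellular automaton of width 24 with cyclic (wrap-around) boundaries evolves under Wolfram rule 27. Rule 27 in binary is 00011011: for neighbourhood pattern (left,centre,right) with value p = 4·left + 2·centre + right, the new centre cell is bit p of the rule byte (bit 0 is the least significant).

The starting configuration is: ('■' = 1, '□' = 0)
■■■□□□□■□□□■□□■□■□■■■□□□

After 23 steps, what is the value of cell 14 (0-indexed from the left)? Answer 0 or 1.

1

[0] ■■■□□□□■□□□■□□■□■□■■■□□□
[1] ■□□■■■■□■■■□■■□□□□■□□■■■
[2] □■■■□□□□■□□□■□■■■■□■■■□□
[3] ■■□□■■■■□■■■□□■□□□□■□□■■
[4] □□■■■□□□□■□□■■□■■■■□■■■□
[5] ■■■□□■■■■□■■■□□■□□□□■□□■
[6] □□□■■■□□□□■□□■■□■■■■□■■■
[7] ■■■■□□■■■■□■■■□□■□□□□■□□
[8] ■□□□■■■□□□□■□□■■□■■■■□■■
[9] □■■■■□□■■■■□■■■□□■□□□□■□
[10] ■■□□□■■■□□□□■□□■■□■■■■□■
[11] □□■■■■□□■■■■□■■■□□■□□□□■
[12] ■■■□□□■■■□□□□■□□■■□■■■■□
[13] ■□□■■■■□□■■■■□■■■□□■□□□□
[14] □■■■□□□■■■□□□□■□□■■□■■■■
[15] □■□□■■■■□□■■■■□■■■□□■□□□
[16] ■□■■■□□□■■■□□□□■□□■■□■■■
[17] □□■□□■■■■□□■■■■□■■■□□■□□
[18] ■■□■■■□□□■■■□□□□■□□■■□■■
[19] □□□■□□■■■■□□■■■■□■■■□□■□
[20] ■■■□■■■□□□■■■□□□□■□□■■□■
[21] □□□□■□□■■■■□□■■■■□■■■□□■
[22] ■■■■□■■■□□□■■■□□□□■□□■■□
[23] ■□□□□■□□■■■■□□■■■■□■■■□□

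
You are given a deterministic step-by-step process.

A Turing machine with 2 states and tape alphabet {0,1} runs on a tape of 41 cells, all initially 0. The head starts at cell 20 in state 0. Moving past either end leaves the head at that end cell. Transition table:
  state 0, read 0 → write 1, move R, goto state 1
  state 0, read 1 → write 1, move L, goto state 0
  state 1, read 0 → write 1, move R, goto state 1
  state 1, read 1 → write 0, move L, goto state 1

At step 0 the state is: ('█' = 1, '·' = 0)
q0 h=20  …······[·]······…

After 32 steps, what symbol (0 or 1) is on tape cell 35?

0

[0] q0 h=20  …······[·]······…
[1] q1 h=21  …·····█[·]······…
[2] q1 h=22  …····██[·]······…
[3] q1 h=23  …···███[·]······…
[4] q1 h=24  …··████[·]······…
[5] q1 h=25  …·█████[·]······…
[6] q1 h=26  …██████[·]······…
[7] q1 h=27  …██████[·]······…
[8] q1 h=28  …██████[·]······…
[9] q1 h=29  …██████[·]······…
[10] q1 h=30  …██████[·]······…
[11] q1 h=31  …██████[·]······…
[12] q1 h=32  …██████[·]······…
[13] q1 h=33  …██████[·]······…
[14] q1 h=34  …██████[·]······|
[15] q1 h=35  …██████[·]·····|
[16] q1 h=36  …██████[·]····|
[17] q1 h=37  …██████[·]···|
[18] q1 h=38  …██████[·]··|
[19] q1 h=39  …██████[·]·|
[20] q1 h=40  …██████[·]|
[21] q1 h=40  …██████[█]|
[22] q1 h=39  …██████[█]·|
[23] q1 h=38  …██████[█]··|
[24] q1 h=37  …██████[█]···|
[25] q1 h=36  …██████[█]····|
[26] q1 h=35  …██████[█]·····|
[27] q1 h=34  …██████[█]······|
[28] q1 h=33  …██████[█]······…
[29] q1 h=32  …██████[█]······…
[30] q1 h=31  …██████[█]······…
[31] q1 h=30  …██████[█]······…
[32] q1 h=29  …██████[█]······…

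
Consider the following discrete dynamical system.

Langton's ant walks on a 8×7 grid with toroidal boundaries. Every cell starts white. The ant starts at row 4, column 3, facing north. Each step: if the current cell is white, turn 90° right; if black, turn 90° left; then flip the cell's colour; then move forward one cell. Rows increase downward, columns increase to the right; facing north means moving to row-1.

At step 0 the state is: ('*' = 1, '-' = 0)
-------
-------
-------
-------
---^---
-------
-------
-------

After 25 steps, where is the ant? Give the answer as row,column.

step 0: -------
-------
-------
-------
---^---
-------
-------
-------
step 1: -------
-------
-------
-------
---*>--
-------
-------
-------
step 2: -------
-------
-------
-------
---**--
----v--
-------
-------
step 3: -------
-------
-------
-------
---**--
---<*--
-------
-------
step 4: -------
-------
-------
-------
---^*--
---**--
-------
-------
step 5: -------
-------
-------
-------
--<-*--
---**--
-------
-------
step 6: -------
-------
-------
--^----
--*-*--
---**--
-------
-------
step 7: -------
-------
-------
--*>---
--*-*--
---**--
-------
-------
step 8: -------
-------
-------
--**---
--*v*--
---**--
-------
-------
step 9: -------
-------
-------
--**---
--<**--
---**--
-------
-------
step 10: -------
-------
-------
--**---
---**--
--v**--
-------
-------
step 11: -------
-------
-------
--**---
---**--
-<***--
-------
-------
step 12: -------
-------
-------
--**---
-^-**--
-****--
-------
-------
step 13: -------
-------
-------
--**---
-*>**--
-****--
-------
-------
step 14: -------
-------
-------
--**---
-****--
-*v**--
-------
-------
step 15: -------
-------
-------
--**---
-****--
-*->*--
-------
-------
step 16: -------
-------
-------
--**---
-**^*--
-*--*--
-------
-------
step 17: -------
-------
-------
--**---
-*<-*--
-*--*--
-------
-------
step 18: -------
-------
-------
--**---
-*--*--
-*v-*--
-------
-------
step 19: -------
-------
-------
--**---
-*--*--
-<*-*--
-------
-------
step 20: -------
-------
-------
--**---
-*--*--
--*-*--
-v-----
-------
step 21: -------
-------
-------
--**---
-*--*--
--*-*--
<*-----
-------
step 22: -------
-------
-------
--**---
-*--*--
^-*-*--
**-----
-------
step 23: -------
-------
-------
--**---
-*--*--
*>*-*--
**-----
-------
step 24: -------
-------
-------
--**---
-*--*--
***-*--
*v-----
-------
step 25: -------
-------
-------
--**---
-*--*--
***-*--
*->----
-------

6,2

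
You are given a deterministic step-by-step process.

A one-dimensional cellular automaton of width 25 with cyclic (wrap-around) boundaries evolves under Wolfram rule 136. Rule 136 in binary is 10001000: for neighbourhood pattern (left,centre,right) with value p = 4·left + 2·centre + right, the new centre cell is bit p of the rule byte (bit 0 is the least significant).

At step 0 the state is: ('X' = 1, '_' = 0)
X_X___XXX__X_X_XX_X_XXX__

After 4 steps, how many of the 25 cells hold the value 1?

gen 0: X_X___XXX__X_X_XX_X_XXX__
gen 1: ______XX_______X____XX___
gen 2: ______X_____________X____
gen 3: _________________________
gen 4: _________________________

0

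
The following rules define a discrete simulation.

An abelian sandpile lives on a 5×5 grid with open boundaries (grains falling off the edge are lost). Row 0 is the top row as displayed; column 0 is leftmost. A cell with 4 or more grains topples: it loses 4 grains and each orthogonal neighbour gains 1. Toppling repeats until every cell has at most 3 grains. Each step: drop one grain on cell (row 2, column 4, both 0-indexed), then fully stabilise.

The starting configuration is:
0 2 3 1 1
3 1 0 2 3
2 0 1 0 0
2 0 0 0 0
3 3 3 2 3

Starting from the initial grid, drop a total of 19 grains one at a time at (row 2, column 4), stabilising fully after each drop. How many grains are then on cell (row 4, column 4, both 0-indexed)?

t=0: 0 2 3 1 1
3 1 0 2 3
2 0 1 0 0
2 0 0 0 0
3 3 3 2 3
t=1: 0 2 3 1 1
3 1 0 2 3
2 0 1 0 1
2 0 0 0 0
3 3 3 2 3
t=2: 0 2 3 1 1
3 1 0 2 3
2 0 1 0 2
2 0 0 0 0
3 3 3 2 3
t=3: 0 2 3 1 1
3 1 0 2 3
2 0 1 0 3
2 0 0 0 0
3 3 3 2 3
t=4: 0 2 3 1 2
3 1 0 3 0
2 0 1 1 1
2 0 0 0 1
3 3 3 2 3
t=5: 0 2 3 1 2
3 1 0 3 0
2 0 1 1 2
2 0 0 0 1
3 3 3 2 3
t=6: 0 2 3 1 2
3 1 0 3 0
2 0 1 1 3
2 0 0 0 1
3 3 3 2 3
t=7: 0 2 3 1 2
3 1 0 3 1
2 0 1 2 0
2 0 0 0 2
3 3 3 2 3
t=8: 0 2 3 1 2
3 1 0 3 1
2 0 1 2 1
2 0 0 0 2
3 3 3 2 3
t=9: 0 2 3 1 2
3 1 0 3 1
2 0 1 2 2
2 0 0 0 2
3 3 3 2 3
t=10: 0 2 3 1 2
3 1 0 3 1
2 0 1 2 3
2 0 0 0 2
3 3 3 2 3
t=11: 0 2 3 1 2
3 1 0 3 2
2 0 1 3 0
2 0 0 0 3
3 3 3 2 3
t=12: 0 2 3 1 2
3 1 0 3 2
2 0 1 3 1
2 0 0 0 3
3 3 3 2 3
t=13: 0 2 3 1 2
3 1 0 3 2
2 0 1 3 2
2 0 0 0 3
3 3 3 2 3
t=14: 0 2 3 1 2
3 1 0 3 2
2 0 1 3 3
2 0 0 0 3
3 3 3 2 3
t=15: 0 2 3 2 3
3 1 1 1 0
2 0 2 1 3
2 0 0 2 1
3 3 3 3 0
t=16: 0 2 3 2 3
3 1 1 1 1
2 0 2 2 0
2 0 0 2 2
3 3 3 3 0
t=17: 0 2 3 2 3
3 1 1 1 1
2 0 2 2 1
2 0 0 2 2
3 3 3 3 0
t=18: 0 2 3 2 3
3 1 1 1 1
2 0 2 2 2
2 0 0 2 2
3 3 3 3 0
t=19: 0 2 3 2 3
3 1 1 1 1
2 0 2 2 3
2 0 0 2 2
3 3 3 3 0

0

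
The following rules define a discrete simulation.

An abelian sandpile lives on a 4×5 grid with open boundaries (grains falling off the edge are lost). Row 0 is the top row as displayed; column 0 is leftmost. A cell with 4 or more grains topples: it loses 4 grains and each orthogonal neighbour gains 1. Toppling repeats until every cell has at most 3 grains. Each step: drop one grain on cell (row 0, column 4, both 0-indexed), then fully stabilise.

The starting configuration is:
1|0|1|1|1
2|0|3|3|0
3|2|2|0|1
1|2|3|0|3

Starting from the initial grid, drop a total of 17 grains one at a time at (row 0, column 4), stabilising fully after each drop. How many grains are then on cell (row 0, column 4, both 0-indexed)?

step 0: 1|0|1|1|1
2|0|3|3|0
3|2|2|0|1
1|2|3|0|3
step 1: 1|0|1|1|2
2|0|3|3|0
3|2|2|0|1
1|2|3|0|3
step 2: 1|0|1|1|3
2|0|3|3|0
3|2|2|0|1
1|2|3|0|3
step 3: 1|0|1|2|0
2|0|3|3|1
3|2|2|0|1
1|2|3|0|3
step 4: 1|0|1|2|1
2|0|3|3|1
3|2|2|0|1
1|2|3|0|3
step 5: 1|0|1|2|2
2|0|3|3|1
3|2|2|0|1
1|2|3|0|3
step 6: 1|0|1|2|3
2|0|3|3|1
3|2|2|0|1
1|2|3|0|3
step 7: 1|0|1|3|0
2|0|3|3|2
3|2|2|0|1
1|2|3|0|3
step 8: 1|0|1|3|1
2|0|3|3|2
3|2|2|0|1
1|2|3|0|3
step 9: 1|0|1|3|2
2|0|3|3|2
3|2|2|0|1
1|2|3|0|3
step 10: 1|0|1|3|3
2|0|3|3|2
3|2|2|0|1
1|2|3|0|3
step 11: 1|0|3|1|2
2|1|0|2|0
3|2|3|1|2
1|2|3|0|3
step 12: 1|0|3|1|3
2|1|0|2|0
3|2|3|1|2
1|2|3|0|3
step 13: 1|0|3|2|0
2|1|0|2|1
3|2|3|1|2
1|2|3|0|3
step 14: 1|0|3|2|1
2|1|0|2|1
3|2|3|1|2
1|2|3|0|3
step 15: 1|0|3|2|2
2|1|0|2|1
3|2|3|1|2
1|2|3|0|3
step 16: 1|0|3|2|3
2|1|0|2|1
3|2|3|1|2
1|2|3|0|3
step 17: 1|0|3|3|0
2|1|0|2|2
3|2|3|1|2
1|2|3|0|3

0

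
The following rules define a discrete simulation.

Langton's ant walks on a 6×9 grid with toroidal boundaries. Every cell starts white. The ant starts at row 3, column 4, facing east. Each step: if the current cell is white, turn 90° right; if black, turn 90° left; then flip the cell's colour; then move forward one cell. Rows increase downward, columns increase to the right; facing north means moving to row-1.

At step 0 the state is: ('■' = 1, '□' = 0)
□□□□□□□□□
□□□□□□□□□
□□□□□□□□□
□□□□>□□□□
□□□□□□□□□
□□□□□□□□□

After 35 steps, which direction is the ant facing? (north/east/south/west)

south

k=0  □□□□□□□□□
□□□□□□□□□
□□□□□□□□□
□□□□>□□□□
□□□□□□□□□
□□□□□□□□□
k=1  □□□□□□□□□
□□□□□□□□□
□□□□□□□□□
□□□□■□□□□
□□□□v□□□□
□□□□□□□□□
k=2  □□□□□□□□□
□□□□□□□□□
□□□□□□□□□
□□□□■□□□□
□□□<■□□□□
□□□□□□□□□
k=3  □□□□□□□□□
□□□□□□□□□
□□□□□□□□□
□□□^■□□□□
□□□■■□□□□
□□□□□□□□□
k=4  □□□□□□□□□
□□□□□□□□□
□□□□□□□□□
□□□■>□□□□
□□□■■□□□□
□□□□□□□□□
k=5  □□□□□□□□□
□□□□□□□□□
□□□□^□□□□
□□□■□□□□□
□□□■■□□□□
□□□□□□□□□
k=6  □□□□□□□□□
□□□□□□□□□
□□□□■>□□□
□□□■□□□□□
□□□■■□□□□
□□□□□□□□□
k=7  □□□□□□□□□
□□□□□□□□□
□□□□■■□□□
□□□■□v□□□
□□□■■□□□□
□□□□□□□□□
k=8  □□□□□□□□□
□□□□□□□□□
□□□□■■□□□
□□□■<■□□□
□□□■■□□□□
□□□□□□□□□
k=9  □□□□□□□□□
□□□□□□□□□
□□□□^■□□□
□□□■■■□□□
□□□■■□□□□
□□□□□□□□□
k=10  □□□□□□□□□
□□□□□□□□□
□□□<□■□□□
□□□■■■□□□
□□□■■□□□□
□□□□□□□□□
k=11  □□□□□□□□□
□□□^□□□□□
□□□■□■□□□
□□□■■■□□□
□□□■■□□□□
□□□□□□□□□
k=12  □□□□□□□□□
□□□■>□□□□
□□□■□■□□□
□□□■■■□□□
□□□■■□□□□
□□□□□□□□□
k=13  □□□□□□□□□
□□□■■□□□□
□□□■v■□□□
□□□■■■□□□
□□□■■□□□□
□□□□□□□□□
k=14  □□□□□□□□□
□□□■■□□□□
□□□<■■□□□
□□□■■■□□□
□□□■■□□□□
□□□□□□□□□
k=15  □□□□□□□□□
□□□■■□□□□
□□□□■■□□□
□□□v■■□□□
□□□■■□□□□
□□□□□□□□□
k=16  □□□□□□□□□
□□□■■□□□□
□□□□■■□□□
□□□□>■□□□
□□□■■□□□□
□□□□□□□□□
k=17  □□□□□□□□□
□□□■■□□□□
□□□□^■□□□
□□□□□■□□□
□□□■■□□□□
□□□□□□□□□
k=18  □□□□□□□□□
□□□■■□□□□
□□□<□■□□□
□□□□□■□□□
□□□■■□□□□
□□□□□□□□□
k=19  □□□□□□□□□
□□□^■□□□□
□□□■□■□□□
□□□□□■□□□
□□□■■□□□□
□□□□□□□□□
k=20  □□□□□□□□□
□□<□■□□□□
□□□■□■□□□
□□□□□■□□□
□□□■■□□□□
□□□□□□□□□
k=21  □□^□□□□□□
□□■□■□□□□
□□□■□■□□□
□□□□□■□□□
□□□■■□□□□
□□□□□□□□□
k=22  □□■>□□□□□
□□■□■□□□□
□□□■□■□□□
□□□□□■□□□
□□□■■□□□□
□□□□□□□□□
k=23  □□■■□□□□□
□□■v■□□□□
□□□■□■□□□
□□□□□■□□□
□□□■■□□□□
□□□□□□□□□
k=24  □□■■□□□□□
□□<■■□□□□
□□□■□■□□□
□□□□□■□□□
□□□■■□□□□
□□□□□□□□□
k=25  □□■■□□□□□
□□□■■□□□□
□□v■□■□□□
□□□□□■□□□
□□□■■□□□□
□□□□□□□□□
k=26  □□■■□□□□□
□□□■■□□□□
□<■■□■□□□
□□□□□■□□□
□□□■■□□□□
□□□□□□□□□
k=27  □□■■□□□□□
□^□■■□□□□
□■■■□■□□□
□□□□□■□□□
□□□■■□□□□
□□□□□□□□□
k=28  □□■■□□□□□
□■>■■□□□□
□■■■□■□□□
□□□□□■□□□
□□□■■□□□□
□□□□□□□□□
k=29  □□■■□□□□□
□■■■■□□□□
□■v■□■□□□
□□□□□■□□□
□□□■■□□□□
□□□□□□□□□
k=30  □□■■□□□□□
□■■■■□□□□
□■□>□■□□□
□□□□□■□□□
□□□■■□□□□
□□□□□□□□□
k=31  □□■■□□□□□
□■■^■□□□□
□■□□□■□□□
□□□□□■□□□
□□□■■□□□□
□□□□□□□□□
k=32  □□■■□□□□□
□■<□■□□□□
□■□□□■□□□
□□□□□■□□□
□□□■■□□□□
□□□□□□□□□
k=33  □□■■□□□□□
□■□□■□□□□
□■v□□■□□□
□□□□□■□□□
□□□■■□□□□
□□□□□□□□□
k=34  □□■■□□□□□
□■□□■□□□□
□<■□□■□□□
□□□□□■□□□
□□□■■□□□□
□□□□□□□□□
k=35  □□■■□□□□□
□■□□■□□□□
□□■□□■□□□
□v□□□■□□□
□□□■■□□□□
□□□□□□□□□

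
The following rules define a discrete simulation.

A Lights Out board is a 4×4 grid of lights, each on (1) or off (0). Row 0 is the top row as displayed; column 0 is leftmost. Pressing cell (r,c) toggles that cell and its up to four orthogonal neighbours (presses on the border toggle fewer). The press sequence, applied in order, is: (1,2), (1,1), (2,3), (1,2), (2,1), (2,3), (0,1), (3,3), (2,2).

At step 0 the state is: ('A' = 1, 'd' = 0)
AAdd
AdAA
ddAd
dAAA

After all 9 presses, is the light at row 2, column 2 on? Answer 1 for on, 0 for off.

gen 0: AAdd
AdAA
ddAd
dAAA
gen 1: AAAd
AAdd
dddd
dAAA
gen 2: AdAd
ddAd
dAdd
dAAA
gen 3: AdAd
ddAA
dAAA
dAAd
gen 4: Addd
dAdd
dAdA
dAAd
gen 5: Addd
dddd
AdAA
ddAd
gen 6: Addd
dddA
Addd
ddAA
gen 7: dAAd
dAdA
Addd
ddAA
gen 8: dAAd
dAdA
AddA
dddd
gen 9: dAAd
dAAA
AAAd
ddAd

1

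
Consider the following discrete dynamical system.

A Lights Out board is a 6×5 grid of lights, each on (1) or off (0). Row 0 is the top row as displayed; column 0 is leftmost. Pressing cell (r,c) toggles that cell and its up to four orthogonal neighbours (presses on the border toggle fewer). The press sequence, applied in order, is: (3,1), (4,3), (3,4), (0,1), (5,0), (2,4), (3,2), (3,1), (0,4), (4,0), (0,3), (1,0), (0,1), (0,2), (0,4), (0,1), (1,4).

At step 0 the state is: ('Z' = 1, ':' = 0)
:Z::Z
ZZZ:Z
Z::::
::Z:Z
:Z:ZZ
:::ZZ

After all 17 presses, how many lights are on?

gen 0: :Z::Z
ZZZ:Z
Z::::
::Z:Z
:Z:ZZ
:::ZZ
gen 1: :Z::Z
ZZZ:Z
ZZ:::
ZZ::Z
:::ZZ
:::ZZ
gen 2: :Z::Z
ZZZ:Z
ZZ:::
ZZ:ZZ
::Z::
::::Z
gen 3: :Z::Z
ZZZ:Z
ZZ::Z
ZZ:::
::Z:Z
::::Z
gen 4: Z:Z:Z
Z:Z:Z
ZZ::Z
ZZ:::
::Z:Z
::::Z
gen 5: Z:Z:Z
Z:Z:Z
ZZ::Z
ZZ:::
Z:Z:Z
ZZ::Z
gen 6: Z:Z:Z
Z:Z::
ZZ:Z:
ZZ::Z
Z:Z:Z
ZZ::Z
gen 7: Z:Z:Z
Z:Z::
ZZZZ:
Z:ZZZ
Z:::Z
ZZ::Z
gen 8: Z:Z:Z
Z:Z::
Z:ZZ:
:Z:ZZ
ZZ::Z
ZZ::Z
gen 9: Z:ZZ:
Z:Z:Z
Z:ZZ:
:Z:ZZ
ZZ::Z
ZZ::Z
gen 10: Z:ZZ:
Z:Z:Z
Z:ZZ:
ZZ:ZZ
::::Z
:Z::Z
gen 11: Z:::Z
Z:ZZZ
Z:ZZ:
ZZ:ZZ
::::Z
:Z::Z
gen 12: ::::Z
:ZZZZ
::ZZ:
ZZ:ZZ
::::Z
:Z::Z
gen 13: ZZZ:Z
::ZZZ
::ZZ:
ZZ:ZZ
::::Z
:Z::Z
gen 14: Z::ZZ
:::ZZ
::ZZ:
ZZ:ZZ
::::Z
:Z::Z
gen 15: Z::::
:::Z:
::ZZ:
ZZ:ZZ
::::Z
:Z::Z
gen 16: :ZZ::
:Z:Z:
::ZZ:
ZZ:ZZ
::::Z
:Z::Z
gen 17: :ZZ:Z
:Z::Z
::ZZZ
ZZ:ZZ
::::Z
:Z::Z

15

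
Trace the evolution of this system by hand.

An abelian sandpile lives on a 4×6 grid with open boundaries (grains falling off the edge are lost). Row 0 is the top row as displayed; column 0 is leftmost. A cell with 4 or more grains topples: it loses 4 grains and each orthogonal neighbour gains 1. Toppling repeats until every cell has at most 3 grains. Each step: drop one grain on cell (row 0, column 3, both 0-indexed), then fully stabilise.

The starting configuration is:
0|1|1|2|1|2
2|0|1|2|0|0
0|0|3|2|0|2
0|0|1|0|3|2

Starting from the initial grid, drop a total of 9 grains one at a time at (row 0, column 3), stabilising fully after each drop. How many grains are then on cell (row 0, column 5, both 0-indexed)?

0) 0|1|1|2|1|2
2|0|1|2|0|0
0|0|3|2|0|2
0|0|1|0|3|2
1) 0|1|1|3|1|2
2|0|1|2|0|0
0|0|3|2|0|2
0|0|1|0|3|2
2) 0|1|2|0|2|2
2|0|1|3|0|0
0|0|3|2|0|2
0|0|1|0|3|2
3) 0|1|2|1|2|2
2|0|1|3|0|0
0|0|3|2|0|2
0|0|1|0|3|2
4) 0|1|2|2|2|2
2|0|1|3|0|0
0|0|3|2|0|2
0|0|1|0|3|2
5) 0|1|2|3|2|2
2|0|1|3|0|0
0|0|3|2|0|2
0|0|1|0|3|2
6) 0|1|3|1|3|2
2|0|2|0|1|0
0|0|3|3|0|2
0|0|1|0|3|2
7) 0|1|3|2|3|2
2|0|2|0|1|0
0|0|3|3|0|2
0|0|1|0|3|2
8) 0|1|3|3|3|2
2|0|2|0|1|0
0|0|3|3|0|2
0|0|1|0|3|2
9) 0|2|0|2|0|3
2|0|3|1|2|0
0|0|3|3|0|2
0|0|1|0|3|2

3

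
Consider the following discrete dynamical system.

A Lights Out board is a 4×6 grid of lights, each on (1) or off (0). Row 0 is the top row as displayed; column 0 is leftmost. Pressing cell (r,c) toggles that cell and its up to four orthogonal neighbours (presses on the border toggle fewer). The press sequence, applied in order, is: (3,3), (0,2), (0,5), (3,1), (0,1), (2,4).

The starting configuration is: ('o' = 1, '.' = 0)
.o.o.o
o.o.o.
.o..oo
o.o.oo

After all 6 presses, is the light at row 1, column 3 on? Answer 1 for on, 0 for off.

gen 0: .o.o.o
o.o.o.
.o..oo
o.o.oo
gen 1: .o.o.o
o.o.o.
.o.ooo
o..o.o
gen 2: ..o..o
o...o.
.o.ooo
o..o.o
gen 3: ..o.o.
o...oo
.o.ooo
o..o.o
gen 4: ..o.o.
o...oo
...ooo
.ooo.o
gen 5: oo..o.
oo..oo
...ooo
.ooo.o
gen 6: oo..o.
oo...o
......
.ooooo

0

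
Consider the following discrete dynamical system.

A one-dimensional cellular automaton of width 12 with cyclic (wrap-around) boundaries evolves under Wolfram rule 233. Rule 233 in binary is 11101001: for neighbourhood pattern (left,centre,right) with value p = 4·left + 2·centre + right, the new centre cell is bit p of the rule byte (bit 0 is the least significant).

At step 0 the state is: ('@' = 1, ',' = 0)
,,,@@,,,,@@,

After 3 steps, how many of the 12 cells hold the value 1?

[0] ,,,@@,,,,@@,
[1] @@,@@,@@,@@,
[2] @@@@@@@@@@@@
[3] @@@@@@@@@@@@

12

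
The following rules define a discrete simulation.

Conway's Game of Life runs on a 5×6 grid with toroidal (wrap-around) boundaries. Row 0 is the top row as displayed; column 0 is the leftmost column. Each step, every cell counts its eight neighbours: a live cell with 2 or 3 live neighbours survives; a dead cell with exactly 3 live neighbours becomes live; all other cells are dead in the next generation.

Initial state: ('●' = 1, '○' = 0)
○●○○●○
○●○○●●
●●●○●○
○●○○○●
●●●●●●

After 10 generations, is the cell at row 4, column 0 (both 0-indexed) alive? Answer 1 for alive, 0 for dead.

0

step 0: ○●○○●○
○●○○●●
●●●○●○
○●○○○●
●●●●●●
step 1: ○○○○○○
○○○○●○
○○●●●○
○○○○○○
○○○●○○
step 2: ○○○○○○
○○○○●○
○○○●●○
○○●○●○
○○○○○○
step 3: ○○○○○○
○○○●●○
○○○○●●
○○○○●○
○○○○○○
step 4: ○○○○○○
○○○●●●
○○○○○●
○○○○●●
○○○○○○
step 5: ○○○○●○
○○○○●●
●○○●○○
○○○○●●
○○○○○○
step 6: ○○○○●●
○○○●●●
●○○●○○
○○○○●●
○○○○●●
step 7: ●○○○○○
●○○●○○
●○○●○○
●○○●○○
●○○●○○
step 8: ●●○○○●
●●○○○●
●●●●●●
●●●●●●
●●○○○●
step 9: ○○●○●○
○○○●○○
○○○○○○
○○○○○○
○○○●○○
step 10: ○○●○●○
○○○●○○
○○○○○○
○○○○○○
○○○●○○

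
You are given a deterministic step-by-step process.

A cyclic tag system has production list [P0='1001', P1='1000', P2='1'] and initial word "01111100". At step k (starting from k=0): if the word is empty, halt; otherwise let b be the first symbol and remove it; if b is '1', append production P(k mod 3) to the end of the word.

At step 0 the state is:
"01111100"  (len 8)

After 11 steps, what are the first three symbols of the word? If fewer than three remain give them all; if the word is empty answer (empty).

t=0: "01111100"  (len 8)
t=1: "1111100"  (len 7)
t=2: "1111001000"  (len 10)
t=3: "1110010001"  (len 10)
t=4: "1100100011001"  (len 13)
t=5: "1001000110011000"  (len 16)
t=6: "0010001100110001"  (len 16)
t=7: "010001100110001"  (len 15)
t=8: "10001100110001"  (len 14)
t=9: "00011001100011"  (len 14)
t=10: "0011001100011"  (len 13)
t=11: "011001100011"  (len 12)

011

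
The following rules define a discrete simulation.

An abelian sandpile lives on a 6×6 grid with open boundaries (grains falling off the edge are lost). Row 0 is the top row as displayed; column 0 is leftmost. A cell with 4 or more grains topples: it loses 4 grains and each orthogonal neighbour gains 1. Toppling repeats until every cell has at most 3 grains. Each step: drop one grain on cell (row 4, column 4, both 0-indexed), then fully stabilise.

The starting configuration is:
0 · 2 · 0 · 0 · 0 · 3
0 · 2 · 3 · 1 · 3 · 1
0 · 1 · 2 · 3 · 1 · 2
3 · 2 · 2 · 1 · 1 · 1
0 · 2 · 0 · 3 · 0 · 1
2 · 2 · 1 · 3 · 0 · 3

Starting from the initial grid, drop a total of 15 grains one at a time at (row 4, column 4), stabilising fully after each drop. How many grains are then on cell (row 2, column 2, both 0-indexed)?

3

[0] 0 · 2 · 0 · 0 · 0 · 3
0 · 2 · 3 · 1 · 3 · 1
0 · 1 · 2 · 3 · 1 · 2
3 · 2 · 2 · 1 · 1 · 1
0 · 2 · 0 · 3 · 0 · 1
2 · 2 · 1 · 3 · 0 · 3
[1] 0 · 2 · 0 · 0 · 0 · 3
0 · 2 · 3 · 1 · 3 · 1
0 · 1 · 2 · 3 · 1 · 2
3 · 2 · 2 · 1 · 1 · 1
0 · 2 · 0 · 3 · 1 · 1
2 · 2 · 1 · 3 · 0 · 3
[2] 0 · 2 · 0 · 0 · 0 · 3
0 · 2 · 3 · 1 · 3 · 1
0 · 1 · 2 · 3 · 1 · 2
3 · 2 · 2 · 1 · 1 · 1
0 · 2 · 0 · 3 · 2 · 1
2 · 2 · 1 · 3 · 0 · 3
[3] 0 · 2 · 0 · 0 · 0 · 3
0 · 2 · 3 · 1 · 3 · 1
0 · 1 · 2 · 3 · 1 · 2
3 · 2 · 2 · 1 · 1 · 1
0 · 2 · 0 · 3 · 3 · 1
2 · 2 · 1 · 3 · 0 · 3
[4] 0 · 2 · 0 · 0 · 0 · 3
0 · 2 · 3 · 1 · 3 · 1
0 · 1 · 2 · 3 · 1 · 2
3 · 2 · 2 · 2 · 2 · 1
0 · 2 · 1 · 1 · 1 · 2
2 · 2 · 2 · 0 · 2 · 3
[5] 0 · 2 · 0 · 0 · 0 · 3
0 · 2 · 3 · 1 · 3 · 1
0 · 1 · 2 · 3 · 1 · 2
3 · 2 · 2 · 2 · 2 · 1
0 · 2 · 1 · 1 · 2 · 2
2 · 2 · 2 · 0 · 2 · 3
[6] 0 · 2 · 0 · 0 · 0 · 3
0 · 2 · 3 · 1 · 3 · 1
0 · 1 · 2 · 3 · 1 · 2
3 · 2 · 2 · 2 · 2 · 1
0 · 2 · 1 · 1 · 3 · 2
2 · 2 · 2 · 0 · 2 · 3
[7] 0 · 2 · 0 · 0 · 0 · 3
0 · 2 · 3 · 1 · 3 · 1
0 · 1 · 2 · 3 · 1 · 2
3 · 2 · 2 · 2 · 3 · 1
0 · 2 · 1 · 2 · 0 · 3
2 · 2 · 2 · 0 · 3 · 3
[8] 0 · 2 · 0 · 0 · 0 · 3
0 · 2 · 3 · 1 · 3 · 1
0 · 1 · 2 · 3 · 1 · 2
3 · 2 · 2 · 2 · 3 · 1
0 · 2 · 1 · 2 · 1 · 3
2 · 2 · 2 · 0 · 3 · 3
[9] 0 · 2 · 0 · 0 · 0 · 3
0 · 2 · 3 · 1 · 3 · 1
0 · 1 · 2 · 3 · 1 · 2
3 · 2 · 2 · 2 · 3 · 1
0 · 2 · 1 · 2 · 2 · 3
2 · 2 · 2 · 0 · 3 · 3
[10] 0 · 2 · 0 · 0 · 0 · 3
0 · 2 · 3 · 1 · 3 · 1
0 · 1 · 2 · 3 · 1 · 2
3 · 2 · 2 · 2 · 3 · 1
0 · 2 · 1 · 2 · 3 · 3
2 · 2 · 2 · 0 · 3 · 3
[11] 0 · 2 · 0 · 0 · 0 · 3
0 · 2 · 3 · 1 · 3 · 1
0 · 1 · 2 · 3 · 2 · 2
3 · 2 · 2 · 3 · 0 · 3
0 · 2 · 1 · 3 · 3 · 1
2 · 2 · 2 · 1 · 1 · 1
[12] 0 · 2 · 0 · 0 · 0 · 3
0 · 2 · 3 · 2 · 3 · 1
0 · 1 · 3 · 0 · 3 · 2
3 · 2 · 3 · 1 · 2 · 3
0 · 2 · 2 · 1 · 1 · 2
2 · 2 · 2 · 2 · 2 · 1
[13] 0 · 2 · 0 · 0 · 0 · 3
0 · 2 · 3 · 2 · 3 · 1
0 · 1 · 3 · 0 · 3 · 2
3 · 2 · 3 · 1 · 2 · 3
0 · 2 · 2 · 1 · 2 · 2
2 · 2 · 2 · 2 · 2 · 1
[14] 0 · 2 · 0 · 0 · 0 · 3
0 · 2 · 3 · 2 · 3 · 1
0 · 1 · 3 · 0 · 3 · 2
3 · 2 · 3 · 1 · 2 · 3
0 · 2 · 2 · 1 · 3 · 2
2 · 2 · 2 · 2 · 2 · 1
[15] 0 · 2 · 0 · 0 · 0 · 3
0 · 2 · 3 · 2 · 3 · 1
0 · 1 · 3 · 0 · 3 · 2
3 · 2 · 3 · 1 · 3 · 3
0 · 2 · 2 · 2 · 0 · 3
2 · 2 · 2 · 2 · 3 · 1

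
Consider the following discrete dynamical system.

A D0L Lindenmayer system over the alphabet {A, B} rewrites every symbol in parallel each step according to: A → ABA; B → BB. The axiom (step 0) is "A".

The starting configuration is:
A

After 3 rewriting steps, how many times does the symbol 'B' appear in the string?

12

0) A
1) ABA
2) ABABBABA
3) ABABBABABBBBABABBABA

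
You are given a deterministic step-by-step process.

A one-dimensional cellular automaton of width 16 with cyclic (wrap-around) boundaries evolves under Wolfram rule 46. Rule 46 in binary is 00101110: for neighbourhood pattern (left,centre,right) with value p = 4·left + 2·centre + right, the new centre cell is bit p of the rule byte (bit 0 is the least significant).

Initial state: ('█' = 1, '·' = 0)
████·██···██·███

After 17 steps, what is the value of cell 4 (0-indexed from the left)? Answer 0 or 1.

1

k=0  ████·██···██·███
k=1  ····██···██·██··
k=2  ···██···██·██···
k=3  ··██···██·██····
k=4  ·██···██·██·····
k=5  ██···██·██······
k=6  █···██·██······█
k=7  ···██·██······██
k=8  ··██·██······██·
k=9  ·██·██······██··
k=10  ██·██······██···
k=11  █·██······██···█
k=12  ·██······██···██
k=13  ██······██···██·
k=14  █······██···██·█
k=15  ······██···██·██
k=16  ·····██···██·██·
k=17  ····██···██·██··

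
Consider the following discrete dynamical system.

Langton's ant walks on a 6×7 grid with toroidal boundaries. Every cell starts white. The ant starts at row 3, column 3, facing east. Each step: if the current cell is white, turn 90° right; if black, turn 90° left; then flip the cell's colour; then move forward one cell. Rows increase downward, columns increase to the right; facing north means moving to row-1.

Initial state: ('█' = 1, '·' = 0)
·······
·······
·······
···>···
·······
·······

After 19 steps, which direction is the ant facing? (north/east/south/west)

north

t=0: ·······
·······
·······
···>···
·······
·······
t=1: ·······
·······
·······
···█···
···v···
·······
t=2: ·······
·······
·······
···█···
··<█···
·······
t=3: ·······
·······
·······
··^█···
··██···
·······
t=4: ·······
·······
·······
··█>···
··██···
·······
t=5: ·······
·······
···^···
··█····
··██···
·······
t=6: ·······
·······
···█>··
··█····
··██···
·······
t=7: ·······
·······
···██··
··█·v··
··██···
·······
t=8: ·······
·······
···██··
··█<█··
··██···
·······
t=9: ·······
·······
···^█··
··███··
··██···
·······
t=10: ·······
·······
··<·█··
··███··
··██···
·······
t=11: ·······
··^····
··█·█··
··███··
··██···
·······
t=12: ·······
··█>···
··█·█··
··███··
··██···
·······
t=13: ·······
··██···
··█v█··
··███··
··██···
·······
t=14: ·······
··██···
··<██··
··███··
··██···
·······
t=15: ·······
··██···
···██··
··v██··
··██···
·······
t=16: ·······
··██···
···██··
···>█··
··██···
·······
t=17: ·······
··██···
···^█··
····█··
··██···
·······
t=18: ·······
··██···
··<·█··
····█··
··██···
·······
t=19: ·······
··^█···
··█·█··
····█··
··██···
·······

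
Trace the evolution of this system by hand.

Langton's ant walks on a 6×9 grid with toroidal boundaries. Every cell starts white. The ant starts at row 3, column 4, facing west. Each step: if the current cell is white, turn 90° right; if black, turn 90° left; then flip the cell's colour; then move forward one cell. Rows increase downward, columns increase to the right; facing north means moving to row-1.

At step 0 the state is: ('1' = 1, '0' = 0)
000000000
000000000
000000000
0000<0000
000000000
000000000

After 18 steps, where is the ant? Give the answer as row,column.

[0] 000000000
000000000
000000000
0000<0000
000000000
000000000
[1] 000000000
000000000
0000^0000
000010000
000000000
000000000
[2] 000000000
000000000
00001>000
000010000
000000000
000000000
[3] 000000000
000000000
000011000
00001v000
000000000
000000000
[4] 000000000
000000000
000011000
0000<1000
000000000
000000000
[5] 000000000
000000000
000011000
000001000
0000v0000
000000000
[6] 000000000
000000000
000011000
000001000
000<10000
000000000
[7] 000000000
000000000
000011000
000^01000
000110000
000000000
[8] 000000000
000000000
000011000
0001>1000
000110000
000000000
[9] 000000000
000000000
000011000
000111000
0001v0000
000000000
[10] 000000000
000000000
000011000
000111000
00010>000
000000000
[11] 000000000
000000000
000011000
000111000
000101000
00000v000
[12] 000000000
000000000
000011000
000111000
000101000
0000<1000
[13] 000000000
000000000
000011000
000111000
0001^1000
000011000
[14] 000000000
000000000
000011000
000111000
00011>000
000011000
[15] 000000000
000000000
000011000
00011^000
000110000
000011000
[16] 000000000
000000000
000011000
0001<0000
000110000
000011000
[17] 000000000
000000000
000011000
000100000
0001v0000
000011000
[18] 000000000
000000000
000011000
000100000
00010>000
000011000

4,5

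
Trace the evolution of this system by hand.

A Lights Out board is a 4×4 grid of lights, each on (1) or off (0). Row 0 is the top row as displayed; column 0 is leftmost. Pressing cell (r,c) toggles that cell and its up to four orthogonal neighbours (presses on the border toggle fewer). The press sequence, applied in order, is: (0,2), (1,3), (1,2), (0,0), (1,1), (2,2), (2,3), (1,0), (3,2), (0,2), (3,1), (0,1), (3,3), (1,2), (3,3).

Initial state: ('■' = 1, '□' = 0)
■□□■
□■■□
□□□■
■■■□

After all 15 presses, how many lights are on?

7

k=0  ■□□■
□■■□
□□□■
■■■□
k=1  ■■■□
□■□□
□□□■
■■■□
k=2  ■■■■
□■■■
□□□□
■■■□
k=3  ■■□■
□□□□
□□■□
■■■□
k=4  □□□■
■□□□
□□■□
■■■□
k=5  □■□■
□■■□
□■■□
■■■□
k=6  □■□■
□■□□
□□□■
■■□□
k=7  □■□■
□■□■
□□■□
■■□■
k=8  ■■□■
■□□■
■□■□
■■□■
k=9  ■■□■
■□□■
■□□□
■□■□
k=10  ■□■□
■□■■
■□□□
■□■□
k=11  ■□■□
■□■■
■■□□
□■□□
k=12  □■□□
■■■■
■■□□
□■□□
k=13  □■□□
■■■■
■■□■
□■■■
k=14  □■■□
■□□□
■■■■
□■■■
k=15  □■■□
■□□□
■■■□
□■□□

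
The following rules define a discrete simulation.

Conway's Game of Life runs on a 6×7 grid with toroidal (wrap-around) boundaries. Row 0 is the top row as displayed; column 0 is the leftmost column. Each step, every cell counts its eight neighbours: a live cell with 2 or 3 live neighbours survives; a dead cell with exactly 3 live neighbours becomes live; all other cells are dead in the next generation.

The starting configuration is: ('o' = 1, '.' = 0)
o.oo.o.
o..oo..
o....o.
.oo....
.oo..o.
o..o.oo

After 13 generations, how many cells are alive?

t=0: o.oo.o.
o..oo..
o....o.
.oo....
.oo..o.
o..o.oo
t=1: o.o..o.
o.oo.o.
o.ooo.o
o.o...o
...ooo.
o..o.o.
t=2: o.o..o.
o....o.
....o..
o.o....
oooo.o.
.ooo.o.
t=3: o.oo.o.
.o..oo.
.o....o
o.o.o.o
o......
.....o.
t=4: .ooo.o.
.o.ooo.
.oooo.o
.....oo
oo...o.
.o..o..
t=5: oo...o.
......o
.o....o
...o...
oo..oo.
...oooo
t=6: o......
.o...oo
o......
.oo.ooo
o.o....
..oo...
t=7: ooo...o
.o....o
..o.o..
..oo.oo
o...ooo
..oo...
t=8: ...o..o
...o.oo
ooo.o.o
ooo....
oo.....
..ooo..
t=9: ......o
.o.o...
....o..
...o...
o......
ooooo..
t=10: ....o..
.......
..ooo..
.......
o...o..
oooo..o
t=11: oooo...
....o..
...o...
....o..
o.oo..o
ooooooo
t=12: .......
.o..o..
...oo..
..o.o..
.......
.....o.
t=13: .......
...oo..
..o.oo.
....o..
.......
.......

6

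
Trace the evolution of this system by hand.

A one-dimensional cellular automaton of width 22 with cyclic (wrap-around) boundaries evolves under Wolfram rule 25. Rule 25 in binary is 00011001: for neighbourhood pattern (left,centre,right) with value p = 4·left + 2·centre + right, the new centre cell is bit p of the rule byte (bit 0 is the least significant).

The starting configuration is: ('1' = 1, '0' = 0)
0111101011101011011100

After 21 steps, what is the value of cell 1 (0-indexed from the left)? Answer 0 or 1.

k=0  0111101011101011011100
k=1  0100000010000010010011
k=2  0011111001111001001010
k=3  1010000101000100100001
k=4  0001110000110010011101
k=5  1101001110101001010000
k=6  1000101000000100001110
k=7  0110000111110011101000
k=8  0101110100001010000111
k=9  0001000011100001110100
k=10  1100111010011101000011
k=11  0010100001010000111010
k=12  1000011100001110100001
k=13  0111010011101000011101
k=14  0100001010000111010000
k=15  0011100001110100001111
k=16  1010011101000011101000
k=17  0001010000111010000110
k=18  1100001110100001110101
k=19  0011101000011101000001
k=20  1010000111010000111100
k=21  0001110100001110100010

0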